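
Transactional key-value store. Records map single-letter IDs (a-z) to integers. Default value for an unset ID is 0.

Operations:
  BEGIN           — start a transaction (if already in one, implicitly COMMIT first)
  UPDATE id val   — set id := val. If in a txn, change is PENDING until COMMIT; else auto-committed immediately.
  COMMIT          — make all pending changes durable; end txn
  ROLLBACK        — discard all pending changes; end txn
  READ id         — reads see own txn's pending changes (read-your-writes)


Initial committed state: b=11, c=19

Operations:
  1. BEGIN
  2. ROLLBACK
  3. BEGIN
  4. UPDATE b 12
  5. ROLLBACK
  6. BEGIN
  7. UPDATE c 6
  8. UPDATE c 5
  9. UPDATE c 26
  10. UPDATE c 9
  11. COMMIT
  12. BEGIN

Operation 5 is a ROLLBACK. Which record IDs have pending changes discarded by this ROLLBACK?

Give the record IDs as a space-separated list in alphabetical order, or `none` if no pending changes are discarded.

Answer: b

Derivation:
Initial committed: {b=11, c=19}
Op 1: BEGIN: in_txn=True, pending={}
Op 2: ROLLBACK: discarded pending []; in_txn=False
Op 3: BEGIN: in_txn=True, pending={}
Op 4: UPDATE b=12 (pending; pending now {b=12})
Op 5: ROLLBACK: discarded pending ['b']; in_txn=False
Op 6: BEGIN: in_txn=True, pending={}
Op 7: UPDATE c=6 (pending; pending now {c=6})
Op 8: UPDATE c=5 (pending; pending now {c=5})
Op 9: UPDATE c=26 (pending; pending now {c=26})
Op 10: UPDATE c=9 (pending; pending now {c=9})
Op 11: COMMIT: merged ['c'] into committed; committed now {b=11, c=9}
Op 12: BEGIN: in_txn=True, pending={}
ROLLBACK at op 5 discards: ['b']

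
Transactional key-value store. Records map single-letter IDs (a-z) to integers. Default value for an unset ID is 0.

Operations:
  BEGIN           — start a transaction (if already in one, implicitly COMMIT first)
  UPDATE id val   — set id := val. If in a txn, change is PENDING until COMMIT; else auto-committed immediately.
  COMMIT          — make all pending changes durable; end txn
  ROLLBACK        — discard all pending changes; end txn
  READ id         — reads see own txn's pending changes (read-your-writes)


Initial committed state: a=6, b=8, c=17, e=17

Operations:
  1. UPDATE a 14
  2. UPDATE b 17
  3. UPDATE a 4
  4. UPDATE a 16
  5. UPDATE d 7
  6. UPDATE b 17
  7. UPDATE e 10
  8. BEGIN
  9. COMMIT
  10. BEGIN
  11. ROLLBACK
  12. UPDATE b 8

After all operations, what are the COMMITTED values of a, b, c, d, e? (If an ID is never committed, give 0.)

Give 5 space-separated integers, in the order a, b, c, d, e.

Answer: 16 8 17 7 10

Derivation:
Initial committed: {a=6, b=8, c=17, e=17}
Op 1: UPDATE a=14 (auto-commit; committed a=14)
Op 2: UPDATE b=17 (auto-commit; committed b=17)
Op 3: UPDATE a=4 (auto-commit; committed a=4)
Op 4: UPDATE a=16 (auto-commit; committed a=16)
Op 5: UPDATE d=7 (auto-commit; committed d=7)
Op 6: UPDATE b=17 (auto-commit; committed b=17)
Op 7: UPDATE e=10 (auto-commit; committed e=10)
Op 8: BEGIN: in_txn=True, pending={}
Op 9: COMMIT: merged [] into committed; committed now {a=16, b=17, c=17, d=7, e=10}
Op 10: BEGIN: in_txn=True, pending={}
Op 11: ROLLBACK: discarded pending []; in_txn=False
Op 12: UPDATE b=8 (auto-commit; committed b=8)
Final committed: {a=16, b=8, c=17, d=7, e=10}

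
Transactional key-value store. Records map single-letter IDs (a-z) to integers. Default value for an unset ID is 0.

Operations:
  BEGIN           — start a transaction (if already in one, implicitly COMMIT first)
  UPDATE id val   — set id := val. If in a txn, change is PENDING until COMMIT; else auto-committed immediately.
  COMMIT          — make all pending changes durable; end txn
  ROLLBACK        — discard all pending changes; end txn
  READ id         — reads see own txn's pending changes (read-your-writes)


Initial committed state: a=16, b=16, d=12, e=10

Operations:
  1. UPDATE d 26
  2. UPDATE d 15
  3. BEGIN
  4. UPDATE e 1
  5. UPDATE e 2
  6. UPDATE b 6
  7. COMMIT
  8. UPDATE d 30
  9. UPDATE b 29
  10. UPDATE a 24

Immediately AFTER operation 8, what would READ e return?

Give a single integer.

Initial committed: {a=16, b=16, d=12, e=10}
Op 1: UPDATE d=26 (auto-commit; committed d=26)
Op 2: UPDATE d=15 (auto-commit; committed d=15)
Op 3: BEGIN: in_txn=True, pending={}
Op 4: UPDATE e=1 (pending; pending now {e=1})
Op 5: UPDATE e=2 (pending; pending now {e=2})
Op 6: UPDATE b=6 (pending; pending now {b=6, e=2})
Op 7: COMMIT: merged ['b', 'e'] into committed; committed now {a=16, b=6, d=15, e=2}
Op 8: UPDATE d=30 (auto-commit; committed d=30)
After op 8: visible(e) = 2 (pending={}, committed={a=16, b=6, d=30, e=2})

Answer: 2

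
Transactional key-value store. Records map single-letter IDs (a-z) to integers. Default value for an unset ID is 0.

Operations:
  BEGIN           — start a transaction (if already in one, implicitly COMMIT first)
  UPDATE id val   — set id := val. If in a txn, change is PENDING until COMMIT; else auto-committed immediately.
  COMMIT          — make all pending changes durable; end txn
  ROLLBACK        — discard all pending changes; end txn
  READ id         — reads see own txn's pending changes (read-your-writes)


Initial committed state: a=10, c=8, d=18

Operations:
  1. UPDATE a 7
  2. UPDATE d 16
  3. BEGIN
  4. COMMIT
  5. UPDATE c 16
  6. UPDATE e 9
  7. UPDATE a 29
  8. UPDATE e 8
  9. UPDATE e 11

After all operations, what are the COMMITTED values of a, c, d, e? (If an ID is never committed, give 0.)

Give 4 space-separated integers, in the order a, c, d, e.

Initial committed: {a=10, c=8, d=18}
Op 1: UPDATE a=7 (auto-commit; committed a=7)
Op 2: UPDATE d=16 (auto-commit; committed d=16)
Op 3: BEGIN: in_txn=True, pending={}
Op 4: COMMIT: merged [] into committed; committed now {a=7, c=8, d=16}
Op 5: UPDATE c=16 (auto-commit; committed c=16)
Op 6: UPDATE e=9 (auto-commit; committed e=9)
Op 7: UPDATE a=29 (auto-commit; committed a=29)
Op 8: UPDATE e=8 (auto-commit; committed e=8)
Op 9: UPDATE e=11 (auto-commit; committed e=11)
Final committed: {a=29, c=16, d=16, e=11}

Answer: 29 16 16 11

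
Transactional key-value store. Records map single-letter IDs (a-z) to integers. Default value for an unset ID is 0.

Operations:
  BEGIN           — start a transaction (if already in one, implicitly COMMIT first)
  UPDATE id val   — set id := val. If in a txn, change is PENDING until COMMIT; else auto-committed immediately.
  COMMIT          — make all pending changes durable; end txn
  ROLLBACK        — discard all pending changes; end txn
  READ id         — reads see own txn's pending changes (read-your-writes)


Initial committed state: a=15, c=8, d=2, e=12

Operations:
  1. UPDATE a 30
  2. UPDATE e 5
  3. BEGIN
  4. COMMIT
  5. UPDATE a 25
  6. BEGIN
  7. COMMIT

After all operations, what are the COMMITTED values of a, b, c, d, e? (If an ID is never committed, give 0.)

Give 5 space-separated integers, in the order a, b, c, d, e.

Initial committed: {a=15, c=8, d=2, e=12}
Op 1: UPDATE a=30 (auto-commit; committed a=30)
Op 2: UPDATE e=5 (auto-commit; committed e=5)
Op 3: BEGIN: in_txn=True, pending={}
Op 4: COMMIT: merged [] into committed; committed now {a=30, c=8, d=2, e=5}
Op 5: UPDATE a=25 (auto-commit; committed a=25)
Op 6: BEGIN: in_txn=True, pending={}
Op 7: COMMIT: merged [] into committed; committed now {a=25, c=8, d=2, e=5}
Final committed: {a=25, c=8, d=2, e=5}

Answer: 25 0 8 2 5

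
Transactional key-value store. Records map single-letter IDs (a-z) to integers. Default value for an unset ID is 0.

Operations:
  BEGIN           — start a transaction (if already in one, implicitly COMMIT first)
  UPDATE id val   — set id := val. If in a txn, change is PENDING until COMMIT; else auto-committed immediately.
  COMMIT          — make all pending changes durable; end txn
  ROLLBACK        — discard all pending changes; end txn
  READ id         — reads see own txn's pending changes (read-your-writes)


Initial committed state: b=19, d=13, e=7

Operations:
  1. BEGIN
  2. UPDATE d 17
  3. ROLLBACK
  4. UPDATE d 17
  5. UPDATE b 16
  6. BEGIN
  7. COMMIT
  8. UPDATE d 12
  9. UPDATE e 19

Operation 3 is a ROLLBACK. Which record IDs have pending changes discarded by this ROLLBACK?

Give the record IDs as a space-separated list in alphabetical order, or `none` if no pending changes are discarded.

Initial committed: {b=19, d=13, e=7}
Op 1: BEGIN: in_txn=True, pending={}
Op 2: UPDATE d=17 (pending; pending now {d=17})
Op 3: ROLLBACK: discarded pending ['d']; in_txn=False
Op 4: UPDATE d=17 (auto-commit; committed d=17)
Op 5: UPDATE b=16 (auto-commit; committed b=16)
Op 6: BEGIN: in_txn=True, pending={}
Op 7: COMMIT: merged [] into committed; committed now {b=16, d=17, e=7}
Op 8: UPDATE d=12 (auto-commit; committed d=12)
Op 9: UPDATE e=19 (auto-commit; committed e=19)
ROLLBACK at op 3 discards: ['d']

Answer: d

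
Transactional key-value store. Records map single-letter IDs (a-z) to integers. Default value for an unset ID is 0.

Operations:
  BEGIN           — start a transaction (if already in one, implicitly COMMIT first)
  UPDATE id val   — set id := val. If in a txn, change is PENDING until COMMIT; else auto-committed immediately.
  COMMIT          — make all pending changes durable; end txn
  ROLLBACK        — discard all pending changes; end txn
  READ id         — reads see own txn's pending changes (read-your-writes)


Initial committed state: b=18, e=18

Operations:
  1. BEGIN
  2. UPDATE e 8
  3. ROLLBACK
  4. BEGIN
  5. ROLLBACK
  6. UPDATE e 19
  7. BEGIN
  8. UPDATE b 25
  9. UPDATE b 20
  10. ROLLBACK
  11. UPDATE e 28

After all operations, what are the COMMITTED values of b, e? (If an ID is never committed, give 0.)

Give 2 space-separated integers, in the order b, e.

Initial committed: {b=18, e=18}
Op 1: BEGIN: in_txn=True, pending={}
Op 2: UPDATE e=8 (pending; pending now {e=8})
Op 3: ROLLBACK: discarded pending ['e']; in_txn=False
Op 4: BEGIN: in_txn=True, pending={}
Op 5: ROLLBACK: discarded pending []; in_txn=False
Op 6: UPDATE e=19 (auto-commit; committed e=19)
Op 7: BEGIN: in_txn=True, pending={}
Op 8: UPDATE b=25 (pending; pending now {b=25})
Op 9: UPDATE b=20 (pending; pending now {b=20})
Op 10: ROLLBACK: discarded pending ['b']; in_txn=False
Op 11: UPDATE e=28 (auto-commit; committed e=28)
Final committed: {b=18, e=28}

Answer: 18 28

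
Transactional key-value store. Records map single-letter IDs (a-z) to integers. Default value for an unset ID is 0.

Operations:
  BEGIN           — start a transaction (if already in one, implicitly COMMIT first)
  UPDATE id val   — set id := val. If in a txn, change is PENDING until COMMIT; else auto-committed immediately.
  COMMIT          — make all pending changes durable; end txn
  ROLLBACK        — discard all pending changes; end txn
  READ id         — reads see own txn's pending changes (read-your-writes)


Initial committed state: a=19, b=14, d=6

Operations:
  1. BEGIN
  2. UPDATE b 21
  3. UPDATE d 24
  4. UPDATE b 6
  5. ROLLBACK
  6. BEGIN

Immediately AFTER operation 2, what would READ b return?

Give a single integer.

Initial committed: {a=19, b=14, d=6}
Op 1: BEGIN: in_txn=True, pending={}
Op 2: UPDATE b=21 (pending; pending now {b=21})
After op 2: visible(b) = 21 (pending={b=21}, committed={a=19, b=14, d=6})

Answer: 21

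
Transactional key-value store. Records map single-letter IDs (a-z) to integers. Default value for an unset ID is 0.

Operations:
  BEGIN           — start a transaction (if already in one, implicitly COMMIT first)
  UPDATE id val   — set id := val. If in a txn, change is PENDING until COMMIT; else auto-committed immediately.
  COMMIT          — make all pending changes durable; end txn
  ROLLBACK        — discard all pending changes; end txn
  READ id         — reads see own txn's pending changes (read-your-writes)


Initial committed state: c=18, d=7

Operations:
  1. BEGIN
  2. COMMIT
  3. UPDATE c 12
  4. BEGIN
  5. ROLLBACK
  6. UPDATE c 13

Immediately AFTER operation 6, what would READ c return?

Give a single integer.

Initial committed: {c=18, d=7}
Op 1: BEGIN: in_txn=True, pending={}
Op 2: COMMIT: merged [] into committed; committed now {c=18, d=7}
Op 3: UPDATE c=12 (auto-commit; committed c=12)
Op 4: BEGIN: in_txn=True, pending={}
Op 5: ROLLBACK: discarded pending []; in_txn=False
Op 6: UPDATE c=13 (auto-commit; committed c=13)
After op 6: visible(c) = 13 (pending={}, committed={c=13, d=7})

Answer: 13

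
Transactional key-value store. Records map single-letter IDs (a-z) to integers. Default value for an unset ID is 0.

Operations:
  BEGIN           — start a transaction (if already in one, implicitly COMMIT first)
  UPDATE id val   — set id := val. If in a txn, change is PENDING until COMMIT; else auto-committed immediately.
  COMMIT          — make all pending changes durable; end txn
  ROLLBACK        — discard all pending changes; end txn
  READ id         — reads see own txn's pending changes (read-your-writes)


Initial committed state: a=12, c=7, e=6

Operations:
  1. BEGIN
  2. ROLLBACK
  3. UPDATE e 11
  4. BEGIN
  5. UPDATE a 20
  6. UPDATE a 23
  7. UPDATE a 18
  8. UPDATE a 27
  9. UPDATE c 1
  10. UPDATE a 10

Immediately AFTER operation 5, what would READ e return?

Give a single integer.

Initial committed: {a=12, c=7, e=6}
Op 1: BEGIN: in_txn=True, pending={}
Op 2: ROLLBACK: discarded pending []; in_txn=False
Op 3: UPDATE e=11 (auto-commit; committed e=11)
Op 4: BEGIN: in_txn=True, pending={}
Op 5: UPDATE a=20 (pending; pending now {a=20})
After op 5: visible(e) = 11 (pending={a=20}, committed={a=12, c=7, e=11})

Answer: 11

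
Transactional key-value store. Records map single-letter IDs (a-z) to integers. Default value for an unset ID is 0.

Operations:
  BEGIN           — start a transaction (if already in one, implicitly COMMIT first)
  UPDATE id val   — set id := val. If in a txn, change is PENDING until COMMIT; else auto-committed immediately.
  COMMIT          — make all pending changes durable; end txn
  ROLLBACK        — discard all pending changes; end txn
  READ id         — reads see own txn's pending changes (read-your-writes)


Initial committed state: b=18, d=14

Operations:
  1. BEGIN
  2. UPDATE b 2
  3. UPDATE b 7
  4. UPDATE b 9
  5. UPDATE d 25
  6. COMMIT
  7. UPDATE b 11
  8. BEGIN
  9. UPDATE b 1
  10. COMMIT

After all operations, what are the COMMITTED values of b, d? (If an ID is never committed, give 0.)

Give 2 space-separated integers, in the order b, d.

Initial committed: {b=18, d=14}
Op 1: BEGIN: in_txn=True, pending={}
Op 2: UPDATE b=2 (pending; pending now {b=2})
Op 3: UPDATE b=7 (pending; pending now {b=7})
Op 4: UPDATE b=9 (pending; pending now {b=9})
Op 5: UPDATE d=25 (pending; pending now {b=9, d=25})
Op 6: COMMIT: merged ['b', 'd'] into committed; committed now {b=9, d=25}
Op 7: UPDATE b=11 (auto-commit; committed b=11)
Op 8: BEGIN: in_txn=True, pending={}
Op 9: UPDATE b=1 (pending; pending now {b=1})
Op 10: COMMIT: merged ['b'] into committed; committed now {b=1, d=25}
Final committed: {b=1, d=25}

Answer: 1 25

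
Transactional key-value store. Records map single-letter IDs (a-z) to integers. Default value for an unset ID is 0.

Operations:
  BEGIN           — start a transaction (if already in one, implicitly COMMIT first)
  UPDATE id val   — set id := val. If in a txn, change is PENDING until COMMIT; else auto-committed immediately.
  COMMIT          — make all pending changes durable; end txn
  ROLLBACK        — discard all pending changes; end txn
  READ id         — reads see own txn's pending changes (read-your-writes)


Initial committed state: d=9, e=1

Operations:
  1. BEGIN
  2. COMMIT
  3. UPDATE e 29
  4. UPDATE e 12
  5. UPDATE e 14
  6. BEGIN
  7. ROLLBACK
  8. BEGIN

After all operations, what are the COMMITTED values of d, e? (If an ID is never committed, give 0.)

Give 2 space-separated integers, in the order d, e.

Answer: 9 14

Derivation:
Initial committed: {d=9, e=1}
Op 1: BEGIN: in_txn=True, pending={}
Op 2: COMMIT: merged [] into committed; committed now {d=9, e=1}
Op 3: UPDATE e=29 (auto-commit; committed e=29)
Op 4: UPDATE e=12 (auto-commit; committed e=12)
Op 5: UPDATE e=14 (auto-commit; committed e=14)
Op 6: BEGIN: in_txn=True, pending={}
Op 7: ROLLBACK: discarded pending []; in_txn=False
Op 8: BEGIN: in_txn=True, pending={}
Final committed: {d=9, e=14}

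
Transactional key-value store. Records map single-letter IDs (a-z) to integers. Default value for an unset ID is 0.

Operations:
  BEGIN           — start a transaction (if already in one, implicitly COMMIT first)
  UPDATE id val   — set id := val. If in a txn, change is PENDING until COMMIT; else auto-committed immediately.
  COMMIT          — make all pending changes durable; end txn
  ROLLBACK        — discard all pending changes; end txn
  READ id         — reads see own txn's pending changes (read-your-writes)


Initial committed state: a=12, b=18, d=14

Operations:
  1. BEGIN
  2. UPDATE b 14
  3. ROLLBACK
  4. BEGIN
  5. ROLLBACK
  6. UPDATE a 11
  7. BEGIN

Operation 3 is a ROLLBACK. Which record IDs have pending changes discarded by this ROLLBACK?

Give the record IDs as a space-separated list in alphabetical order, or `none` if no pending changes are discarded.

Initial committed: {a=12, b=18, d=14}
Op 1: BEGIN: in_txn=True, pending={}
Op 2: UPDATE b=14 (pending; pending now {b=14})
Op 3: ROLLBACK: discarded pending ['b']; in_txn=False
Op 4: BEGIN: in_txn=True, pending={}
Op 5: ROLLBACK: discarded pending []; in_txn=False
Op 6: UPDATE a=11 (auto-commit; committed a=11)
Op 7: BEGIN: in_txn=True, pending={}
ROLLBACK at op 3 discards: ['b']

Answer: b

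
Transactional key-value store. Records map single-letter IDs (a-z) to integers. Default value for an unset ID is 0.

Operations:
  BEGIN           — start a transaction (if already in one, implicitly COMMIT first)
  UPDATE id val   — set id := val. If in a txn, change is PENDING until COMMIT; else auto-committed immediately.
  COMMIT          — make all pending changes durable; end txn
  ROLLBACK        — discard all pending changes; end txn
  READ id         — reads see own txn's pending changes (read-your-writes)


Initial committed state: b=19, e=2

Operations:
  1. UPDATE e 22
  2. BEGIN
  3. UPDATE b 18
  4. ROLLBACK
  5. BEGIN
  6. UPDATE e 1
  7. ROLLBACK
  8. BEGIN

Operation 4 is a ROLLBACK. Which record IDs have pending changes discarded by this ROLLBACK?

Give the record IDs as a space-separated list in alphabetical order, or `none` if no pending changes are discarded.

Answer: b

Derivation:
Initial committed: {b=19, e=2}
Op 1: UPDATE e=22 (auto-commit; committed e=22)
Op 2: BEGIN: in_txn=True, pending={}
Op 3: UPDATE b=18 (pending; pending now {b=18})
Op 4: ROLLBACK: discarded pending ['b']; in_txn=False
Op 5: BEGIN: in_txn=True, pending={}
Op 6: UPDATE e=1 (pending; pending now {e=1})
Op 7: ROLLBACK: discarded pending ['e']; in_txn=False
Op 8: BEGIN: in_txn=True, pending={}
ROLLBACK at op 4 discards: ['b']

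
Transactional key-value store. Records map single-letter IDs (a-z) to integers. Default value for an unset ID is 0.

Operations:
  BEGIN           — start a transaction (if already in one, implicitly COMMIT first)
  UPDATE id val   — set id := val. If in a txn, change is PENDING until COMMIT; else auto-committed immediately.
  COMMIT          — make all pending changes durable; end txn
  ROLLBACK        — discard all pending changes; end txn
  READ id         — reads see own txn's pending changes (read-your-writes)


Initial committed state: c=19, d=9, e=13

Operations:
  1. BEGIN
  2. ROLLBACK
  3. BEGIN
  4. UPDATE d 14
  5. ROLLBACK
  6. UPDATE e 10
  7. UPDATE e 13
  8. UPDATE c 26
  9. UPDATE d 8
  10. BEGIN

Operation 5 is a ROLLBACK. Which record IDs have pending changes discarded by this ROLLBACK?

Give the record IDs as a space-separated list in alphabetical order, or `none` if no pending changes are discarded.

Answer: d

Derivation:
Initial committed: {c=19, d=9, e=13}
Op 1: BEGIN: in_txn=True, pending={}
Op 2: ROLLBACK: discarded pending []; in_txn=False
Op 3: BEGIN: in_txn=True, pending={}
Op 4: UPDATE d=14 (pending; pending now {d=14})
Op 5: ROLLBACK: discarded pending ['d']; in_txn=False
Op 6: UPDATE e=10 (auto-commit; committed e=10)
Op 7: UPDATE e=13 (auto-commit; committed e=13)
Op 8: UPDATE c=26 (auto-commit; committed c=26)
Op 9: UPDATE d=8 (auto-commit; committed d=8)
Op 10: BEGIN: in_txn=True, pending={}
ROLLBACK at op 5 discards: ['d']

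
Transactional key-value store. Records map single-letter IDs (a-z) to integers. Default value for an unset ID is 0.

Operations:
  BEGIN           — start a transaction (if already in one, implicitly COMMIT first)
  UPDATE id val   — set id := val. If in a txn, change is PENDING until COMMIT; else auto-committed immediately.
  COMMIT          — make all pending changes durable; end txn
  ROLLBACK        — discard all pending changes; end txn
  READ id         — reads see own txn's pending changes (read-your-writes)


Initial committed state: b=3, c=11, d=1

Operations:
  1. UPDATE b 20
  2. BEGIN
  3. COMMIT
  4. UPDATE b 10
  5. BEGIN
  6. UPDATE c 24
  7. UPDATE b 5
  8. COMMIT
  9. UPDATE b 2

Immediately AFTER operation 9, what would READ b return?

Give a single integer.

Answer: 2

Derivation:
Initial committed: {b=3, c=11, d=1}
Op 1: UPDATE b=20 (auto-commit; committed b=20)
Op 2: BEGIN: in_txn=True, pending={}
Op 3: COMMIT: merged [] into committed; committed now {b=20, c=11, d=1}
Op 4: UPDATE b=10 (auto-commit; committed b=10)
Op 5: BEGIN: in_txn=True, pending={}
Op 6: UPDATE c=24 (pending; pending now {c=24})
Op 7: UPDATE b=5 (pending; pending now {b=5, c=24})
Op 8: COMMIT: merged ['b', 'c'] into committed; committed now {b=5, c=24, d=1}
Op 9: UPDATE b=2 (auto-commit; committed b=2)
After op 9: visible(b) = 2 (pending={}, committed={b=2, c=24, d=1})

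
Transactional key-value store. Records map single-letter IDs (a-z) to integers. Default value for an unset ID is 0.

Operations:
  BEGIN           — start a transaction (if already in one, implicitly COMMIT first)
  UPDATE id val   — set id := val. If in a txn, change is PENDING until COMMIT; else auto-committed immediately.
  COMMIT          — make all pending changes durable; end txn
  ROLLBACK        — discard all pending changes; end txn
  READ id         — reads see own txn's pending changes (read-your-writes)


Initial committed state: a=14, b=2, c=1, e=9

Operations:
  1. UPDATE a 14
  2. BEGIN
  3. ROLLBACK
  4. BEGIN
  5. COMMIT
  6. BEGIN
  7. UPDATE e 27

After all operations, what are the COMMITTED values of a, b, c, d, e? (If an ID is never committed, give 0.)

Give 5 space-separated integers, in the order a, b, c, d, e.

Answer: 14 2 1 0 9

Derivation:
Initial committed: {a=14, b=2, c=1, e=9}
Op 1: UPDATE a=14 (auto-commit; committed a=14)
Op 2: BEGIN: in_txn=True, pending={}
Op 3: ROLLBACK: discarded pending []; in_txn=False
Op 4: BEGIN: in_txn=True, pending={}
Op 5: COMMIT: merged [] into committed; committed now {a=14, b=2, c=1, e=9}
Op 6: BEGIN: in_txn=True, pending={}
Op 7: UPDATE e=27 (pending; pending now {e=27})
Final committed: {a=14, b=2, c=1, e=9}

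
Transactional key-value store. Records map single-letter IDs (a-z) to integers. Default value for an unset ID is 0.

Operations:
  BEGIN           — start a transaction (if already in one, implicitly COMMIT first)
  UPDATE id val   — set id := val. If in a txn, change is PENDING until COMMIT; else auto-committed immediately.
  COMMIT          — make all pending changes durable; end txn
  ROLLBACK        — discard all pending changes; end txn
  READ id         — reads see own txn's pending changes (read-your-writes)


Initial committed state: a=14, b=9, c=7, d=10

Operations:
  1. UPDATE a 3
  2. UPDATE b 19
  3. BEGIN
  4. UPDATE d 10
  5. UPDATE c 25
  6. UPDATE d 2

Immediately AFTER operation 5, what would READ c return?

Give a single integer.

Initial committed: {a=14, b=9, c=7, d=10}
Op 1: UPDATE a=3 (auto-commit; committed a=3)
Op 2: UPDATE b=19 (auto-commit; committed b=19)
Op 3: BEGIN: in_txn=True, pending={}
Op 4: UPDATE d=10 (pending; pending now {d=10})
Op 5: UPDATE c=25 (pending; pending now {c=25, d=10})
After op 5: visible(c) = 25 (pending={c=25, d=10}, committed={a=3, b=19, c=7, d=10})

Answer: 25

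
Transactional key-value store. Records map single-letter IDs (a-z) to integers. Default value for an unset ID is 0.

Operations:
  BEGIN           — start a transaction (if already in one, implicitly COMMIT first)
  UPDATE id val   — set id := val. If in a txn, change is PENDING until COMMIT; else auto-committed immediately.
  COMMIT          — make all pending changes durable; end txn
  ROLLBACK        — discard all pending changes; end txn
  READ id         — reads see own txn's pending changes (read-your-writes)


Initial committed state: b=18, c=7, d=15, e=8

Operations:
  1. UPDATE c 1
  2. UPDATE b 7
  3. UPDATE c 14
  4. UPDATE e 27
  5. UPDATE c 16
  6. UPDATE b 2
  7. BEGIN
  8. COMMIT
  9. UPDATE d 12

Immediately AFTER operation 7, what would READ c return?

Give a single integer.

Answer: 16

Derivation:
Initial committed: {b=18, c=7, d=15, e=8}
Op 1: UPDATE c=1 (auto-commit; committed c=1)
Op 2: UPDATE b=7 (auto-commit; committed b=7)
Op 3: UPDATE c=14 (auto-commit; committed c=14)
Op 4: UPDATE e=27 (auto-commit; committed e=27)
Op 5: UPDATE c=16 (auto-commit; committed c=16)
Op 6: UPDATE b=2 (auto-commit; committed b=2)
Op 7: BEGIN: in_txn=True, pending={}
After op 7: visible(c) = 16 (pending={}, committed={b=2, c=16, d=15, e=27})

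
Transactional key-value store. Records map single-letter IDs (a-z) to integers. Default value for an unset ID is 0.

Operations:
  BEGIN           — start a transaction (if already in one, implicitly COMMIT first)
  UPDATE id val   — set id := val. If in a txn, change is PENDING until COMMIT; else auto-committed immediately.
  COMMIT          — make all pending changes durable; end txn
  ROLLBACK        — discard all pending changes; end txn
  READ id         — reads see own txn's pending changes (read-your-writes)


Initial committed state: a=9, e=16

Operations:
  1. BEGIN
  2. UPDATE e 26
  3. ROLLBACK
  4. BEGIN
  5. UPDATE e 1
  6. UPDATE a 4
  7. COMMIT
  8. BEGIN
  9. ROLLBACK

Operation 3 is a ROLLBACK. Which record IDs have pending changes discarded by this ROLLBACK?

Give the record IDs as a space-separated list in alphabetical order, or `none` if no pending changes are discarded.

Initial committed: {a=9, e=16}
Op 1: BEGIN: in_txn=True, pending={}
Op 2: UPDATE e=26 (pending; pending now {e=26})
Op 3: ROLLBACK: discarded pending ['e']; in_txn=False
Op 4: BEGIN: in_txn=True, pending={}
Op 5: UPDATE e=1 (pending; pending now {e=1})
Op 6: UPDATE a=4 (pending; pending now {a=4, e=1})
Op 7: COMMIT: merged ['a', 'e'] into committed; committed now {a=4, e=1}
Op 8: BEGIN: in_txn=True, pending={}
Op 9: ROLLBACK: discarded pending []; in_txn=False
ROLLBACK at op 3 discards: ['e']

Answer: e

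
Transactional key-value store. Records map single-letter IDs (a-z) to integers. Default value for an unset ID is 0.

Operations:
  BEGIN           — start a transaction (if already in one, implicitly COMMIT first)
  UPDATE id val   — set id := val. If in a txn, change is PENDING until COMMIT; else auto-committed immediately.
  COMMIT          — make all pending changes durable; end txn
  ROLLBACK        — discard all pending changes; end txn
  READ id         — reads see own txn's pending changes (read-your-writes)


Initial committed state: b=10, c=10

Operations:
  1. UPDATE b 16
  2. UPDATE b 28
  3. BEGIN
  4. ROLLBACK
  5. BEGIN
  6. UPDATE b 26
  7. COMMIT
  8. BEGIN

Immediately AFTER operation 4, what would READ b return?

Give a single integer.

Initial committed: {b=10, c=10}
Op 1: UPDATE b=16 (auto-commit; committed b=16)
Op 2: UPDATE b=28 (auto-commit; committed b=28)
Op 3: BEGIN: in_txn=True, pending={}
Op 4: ROLLBACK: discarded pending []; in_txn=False
After op 4: visible(b) = 28 (pending={}, committed={b=28, c=10})

Answer: 28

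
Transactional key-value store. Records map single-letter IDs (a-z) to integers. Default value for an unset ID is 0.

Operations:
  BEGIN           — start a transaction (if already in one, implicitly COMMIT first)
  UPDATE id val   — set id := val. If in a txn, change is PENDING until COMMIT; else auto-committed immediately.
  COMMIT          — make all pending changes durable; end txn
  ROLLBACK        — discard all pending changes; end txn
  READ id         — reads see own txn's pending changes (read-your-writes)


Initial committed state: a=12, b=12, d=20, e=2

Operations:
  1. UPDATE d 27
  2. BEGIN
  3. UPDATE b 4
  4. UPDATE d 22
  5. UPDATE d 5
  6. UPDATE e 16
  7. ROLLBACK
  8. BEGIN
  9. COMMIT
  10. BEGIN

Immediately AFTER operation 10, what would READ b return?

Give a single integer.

Answer: 12

Derivation:
Initial committed: {a=12, b=12, d=20, e=2}
Op 1: UPDATE d=27 (auto-commit; committed d=27)
Op 2: BEGIN: in_txn=True, pending={}
Op 3: UPDATE b=4 (pending; pending now {b=4})
Op 4: UPDATE d=22 (pending; pending now {b=4, d=22})
Op 5: UPDATE d=5 (pending; pending now {b=4, d=5})
Op 6: UPDATE e=16 (pending; pending now {b=4, d=5, e=16})
Op 7: ROLLBACK: discarded pending ['b', 'd', 'e']; in_txn=False
Op 8: BEGIN: in_txn=True, pending={}
Op 9: COMMIT: merged [] into committed; committed now {a=12, b=12, d=27, e=2}
Op 10: BEGIN: in_txn=True, pending={}
After op 10: visible(b) = 12 (pending={}, committed={a=12, b=12, d=27, e=2})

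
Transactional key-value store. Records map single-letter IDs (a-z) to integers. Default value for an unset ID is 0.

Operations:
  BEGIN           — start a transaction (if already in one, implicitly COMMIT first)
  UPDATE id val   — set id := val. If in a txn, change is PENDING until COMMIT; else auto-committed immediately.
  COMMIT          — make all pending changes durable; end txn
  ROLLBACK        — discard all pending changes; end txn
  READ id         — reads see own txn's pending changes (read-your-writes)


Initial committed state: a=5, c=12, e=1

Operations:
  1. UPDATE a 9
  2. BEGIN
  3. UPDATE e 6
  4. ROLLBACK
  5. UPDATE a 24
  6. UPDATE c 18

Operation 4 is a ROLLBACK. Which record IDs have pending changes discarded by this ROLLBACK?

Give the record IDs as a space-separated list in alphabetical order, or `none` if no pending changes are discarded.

Answer: e

Derivation:
Initial committed: {a=5, c=12, e=1}
Op 1: UPDATE a=9 (auto-commit; committed a=9)
Op 2: BEGIN: in_txn=True, pending={}
Op 3: UPDATE e=6 (pending; pending now {e=6})
Op 4: ROLLBACK: discarded pending ['e']; in_txn=False
Op 5: UPDATE a=24 (auto-commit; committed a=24)
Op 6: UPDATE c=18 (auto-commit; committed c=18)
ROLLBACK at op 4 discards: ['e']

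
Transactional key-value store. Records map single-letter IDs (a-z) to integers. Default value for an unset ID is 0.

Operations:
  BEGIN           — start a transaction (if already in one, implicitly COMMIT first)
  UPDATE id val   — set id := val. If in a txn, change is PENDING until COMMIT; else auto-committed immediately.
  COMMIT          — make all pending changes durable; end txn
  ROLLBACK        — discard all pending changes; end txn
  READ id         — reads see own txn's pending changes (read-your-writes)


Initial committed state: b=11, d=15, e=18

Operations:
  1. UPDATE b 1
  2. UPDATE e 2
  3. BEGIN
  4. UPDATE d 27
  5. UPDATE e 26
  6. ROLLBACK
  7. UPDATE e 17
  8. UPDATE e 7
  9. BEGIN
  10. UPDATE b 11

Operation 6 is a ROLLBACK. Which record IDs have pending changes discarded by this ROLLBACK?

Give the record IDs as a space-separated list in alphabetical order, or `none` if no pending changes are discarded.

Answer: d e

Derivation:
Initial committed: {b=11, d=15, e=18}
Op 1: UPDATE b=1 (auto-commit; committed b=1)
Op 2: UPDATE e=2 (auto-commit; committed e=2)
Op 3: BEGIN: in_txn=True, pending={}
Op 4: UPDATE d=27 (pending; pending now {d=27})
Op 5: UPDATE e=26 (pending; pending now {d=27, e=26})
Op 6: ROLLBACK: discarded pending ['d', 'e']; in_txn=False
Op 7: UPDATE e=17 (auto-commit; committed e=17)
Op 8: UPDATE e=7 (auto-commit; committed e=7)
Op 9: BEGIN: in_txn=True, pending={}
Op 10: UPDATE b=11 (pending; pending now {b=11})
ROLLBACK at op 6 discards: ['d', 'e']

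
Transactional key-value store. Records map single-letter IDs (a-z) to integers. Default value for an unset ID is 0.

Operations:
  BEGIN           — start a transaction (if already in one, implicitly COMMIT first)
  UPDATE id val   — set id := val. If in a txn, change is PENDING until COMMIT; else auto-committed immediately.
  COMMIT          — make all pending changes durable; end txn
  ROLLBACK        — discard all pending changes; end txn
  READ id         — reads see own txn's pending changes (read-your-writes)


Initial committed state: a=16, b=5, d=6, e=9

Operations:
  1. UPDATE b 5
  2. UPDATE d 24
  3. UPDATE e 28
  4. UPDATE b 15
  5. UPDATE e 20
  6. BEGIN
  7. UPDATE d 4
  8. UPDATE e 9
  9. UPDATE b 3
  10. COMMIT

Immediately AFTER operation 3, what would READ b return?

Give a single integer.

Answer: 5

Derivation:
Initial committed: {a=16, b=5, d=6, e=9}
Op 1: UPDATE b=5 (auto-commit; committed b=5)
Op 2: UPDATE d=24 (auto-commit; committed d=24)
Op 3: UPDATE e=28 (auto-commit; committed e=28)
After op 3: visible(b) = 5 (pending={}, committed={a=16, b=5, d=24, e=28})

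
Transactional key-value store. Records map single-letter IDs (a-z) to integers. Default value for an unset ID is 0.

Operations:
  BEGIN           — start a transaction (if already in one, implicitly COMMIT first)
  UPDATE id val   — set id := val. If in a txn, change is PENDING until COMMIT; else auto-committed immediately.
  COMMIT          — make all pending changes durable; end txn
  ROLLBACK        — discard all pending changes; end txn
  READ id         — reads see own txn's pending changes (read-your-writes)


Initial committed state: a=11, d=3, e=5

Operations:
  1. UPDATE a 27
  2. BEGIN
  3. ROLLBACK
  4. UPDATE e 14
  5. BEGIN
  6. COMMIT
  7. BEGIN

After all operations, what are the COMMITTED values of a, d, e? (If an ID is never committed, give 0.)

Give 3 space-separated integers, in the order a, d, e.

Initial committed: {a=11, d=3, e=5}
Op 1: UPDATE a=27 (auto-commit; committed a=27)
Op 2: BEGIN: in_txn=True, pending={}
Op 3: ROLLBACK: discarded pending []; in_txn=False
Op 4: UPDATE e=14 (auto-commit; committed e=14)
Op 5: BEGIN: in_txn=True, pending={}
Op 6: COMMIT: merged [] into committed; committed now {a=27, d=3, e=14}
Op 7: BEGIN: in_txn=True, pending={}
Final committed: {a=27, d=3, e=14}

Answer: 27 3 14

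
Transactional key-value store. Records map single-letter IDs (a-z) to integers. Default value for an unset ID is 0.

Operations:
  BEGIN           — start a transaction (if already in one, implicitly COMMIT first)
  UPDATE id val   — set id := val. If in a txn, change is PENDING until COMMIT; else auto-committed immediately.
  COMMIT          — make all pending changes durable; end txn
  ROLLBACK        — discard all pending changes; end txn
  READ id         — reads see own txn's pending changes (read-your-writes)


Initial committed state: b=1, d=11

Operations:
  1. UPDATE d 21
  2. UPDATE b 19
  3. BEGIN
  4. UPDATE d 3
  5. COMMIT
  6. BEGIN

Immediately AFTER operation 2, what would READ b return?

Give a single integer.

Answer: 19

Derivation:
Initial committed: {b=1, d=11}
Op 1: UPDATE d=21 (auto-commit; committed d=21)
Op 2: UPDATE b=19 (auto-commit; committed b=19)
After op 2: visible(b) = 19 (pending={}, committed={b=19, d=21})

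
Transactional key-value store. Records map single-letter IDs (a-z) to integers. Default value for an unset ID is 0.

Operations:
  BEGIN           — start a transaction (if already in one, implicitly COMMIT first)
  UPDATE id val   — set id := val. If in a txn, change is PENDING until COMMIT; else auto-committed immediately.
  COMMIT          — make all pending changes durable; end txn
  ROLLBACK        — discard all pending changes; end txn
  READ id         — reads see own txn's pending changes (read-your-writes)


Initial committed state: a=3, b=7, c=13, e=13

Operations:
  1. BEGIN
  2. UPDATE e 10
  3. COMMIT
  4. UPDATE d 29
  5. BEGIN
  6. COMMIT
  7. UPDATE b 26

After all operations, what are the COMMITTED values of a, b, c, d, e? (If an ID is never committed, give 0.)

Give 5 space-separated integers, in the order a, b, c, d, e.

Initial committed: {a=3, b=7, c=13, e=13}
Op 1: BEGIN: in_txn=True, pending={}
Op 2: UPDATE e=10 (pending; pending now {e=10})
Op 3: COMMIT: merged ['e'] into committed; committed now {a=3, b=7, c=13, e=10}
Op 4: UPDATE d=29 (auto-commit; committed d=29)
Op 5: BEGIN: in_txn=True, pending={}
Op 6: COMMIT: merged [] into committed; committed now {a=3, b=7, c=13, d=29, e=10}
Op 7: UPDATE b=26 (auto-commit; committed b=26)
Final committed: {a=3, b=26, c=13, d=29, e=10}

Answer: 3 26 13 29 10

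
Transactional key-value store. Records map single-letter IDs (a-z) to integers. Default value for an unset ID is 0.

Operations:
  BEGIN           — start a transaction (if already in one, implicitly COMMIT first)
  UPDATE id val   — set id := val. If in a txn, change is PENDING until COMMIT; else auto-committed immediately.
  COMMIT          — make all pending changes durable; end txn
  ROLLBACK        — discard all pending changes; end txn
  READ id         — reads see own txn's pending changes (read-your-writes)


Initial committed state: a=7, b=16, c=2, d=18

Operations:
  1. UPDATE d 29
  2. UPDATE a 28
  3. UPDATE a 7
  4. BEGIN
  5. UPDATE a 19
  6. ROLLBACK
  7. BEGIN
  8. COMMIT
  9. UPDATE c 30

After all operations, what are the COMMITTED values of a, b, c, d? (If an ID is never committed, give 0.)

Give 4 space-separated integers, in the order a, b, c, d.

Answer: 7 16 30 29

Derivation:
Initial committed: {a=7, b=16, c=2, d=18}
Op 1: UPDATE d=29 (auto-commit; committed d=29)
Op 2: UPDATE a=28 (auto-commit; committed a=28)
Op 3: UPDATE a=7 (auto-commit; committed a=7)
Op 4: BEGIN: in_txn=True, pending={}
Op 5: UPDATE a=19 (pending; pending now {a=19})
Op 6: ROLLBACK: discarded pending ['a']; in_txn=False
Op 7: BEGIN: in_txn=True, pending={}
Op 8: COMMIT: merged [] into committed; committed now {a=7, b=16, c=2, d=29}
Op 9: UPDATE c=30 (auto-commit; committed c=30)
Final committed: {a=7, b=16, c=30, d=29}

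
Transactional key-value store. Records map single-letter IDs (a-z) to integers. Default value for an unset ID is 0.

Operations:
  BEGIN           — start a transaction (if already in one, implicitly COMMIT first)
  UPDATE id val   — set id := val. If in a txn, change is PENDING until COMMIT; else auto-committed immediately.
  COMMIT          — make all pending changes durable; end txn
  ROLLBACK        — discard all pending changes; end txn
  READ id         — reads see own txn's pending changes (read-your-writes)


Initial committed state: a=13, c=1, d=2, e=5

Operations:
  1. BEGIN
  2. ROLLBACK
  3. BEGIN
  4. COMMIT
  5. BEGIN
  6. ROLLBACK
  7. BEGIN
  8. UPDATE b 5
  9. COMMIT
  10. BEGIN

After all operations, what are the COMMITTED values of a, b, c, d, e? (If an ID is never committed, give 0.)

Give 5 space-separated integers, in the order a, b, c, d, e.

Answer: 13 5 1 2 5

Derivation:
Initial committed: {a=13, c=1, d=2, e=5}
Op 1: BEGIN: in_txn=True, pending={}
Op 2: ROLLBACK: discarded pending []; in_txn=False
Op 3: BEGIN: in_txn=True, pending={}
Op 4: COMMIT: merged [] into committed; committed now {a=13, c=1, d=2, e=5}
Op 5: BEGIN: in_txn=True, pending={}
Op 6: ROLLBACK: discarded pending []; in_txn=False
Op 7: BEGIN: in_txn=True, pending={}
Op 8: UPDATE b=5 (pending; pending now {b=5})
Op 9: COMMIT: merged ['b'] into committed; committed now {a=13, b=5, c=1, d=2, e=5}
Op 10: BEGIN: in_txn=True, pending={}
Final committed: {a=13, b=5, c=1, d=2, e=5}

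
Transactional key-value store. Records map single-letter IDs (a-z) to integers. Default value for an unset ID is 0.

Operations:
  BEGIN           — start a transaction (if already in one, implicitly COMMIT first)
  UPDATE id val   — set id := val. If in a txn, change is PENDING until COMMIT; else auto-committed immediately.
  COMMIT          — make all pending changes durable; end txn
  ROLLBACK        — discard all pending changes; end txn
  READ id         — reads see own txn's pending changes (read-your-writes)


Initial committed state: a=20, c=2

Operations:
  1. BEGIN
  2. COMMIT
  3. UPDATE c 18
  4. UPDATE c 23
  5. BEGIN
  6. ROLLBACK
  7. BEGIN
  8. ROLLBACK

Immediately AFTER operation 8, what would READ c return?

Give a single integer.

Answer: 23

Derivation:
Initial committed: {a=20, c=2}
Op 1: BEGIN: in_txn=True, pending={}
Op 2: COMMIT: merged [] into committed; committed now {a=20, c=2}
Op 3: UPDATE c=18 (auto-commit; committed c=18)
Op 4: UPDATE c=23 (auto-commit; committed c=23)
Op 5: BEGIN: in_txn=True, pending={}
Op 6: ROLLBACK: discarded pending []; in_txn=False
Op 7: BEGIN: in_txn=True, pending={}
Op 8: ROLLBACK: discarded pending []; in_txn=False
After op 8: visible(c) = 23 (pending={}, committed={a=20, c=23})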